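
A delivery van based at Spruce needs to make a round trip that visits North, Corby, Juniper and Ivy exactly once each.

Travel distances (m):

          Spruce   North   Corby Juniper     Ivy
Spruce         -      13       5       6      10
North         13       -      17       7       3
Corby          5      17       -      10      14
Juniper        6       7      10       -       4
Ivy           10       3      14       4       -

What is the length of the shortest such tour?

Spruce - North - Corby - Juniper - Ivy - Spruce: 13+17+10+4+10 = 54
Spruce - North - Corby - Ivy - Juniper - Spruce: 13+17+14+4+6 = 54
Spruce - North - Juniper - Corby - Ivy - Spruce: 13+7+10+14+10 = 54
Spruce - North - Juniper - Ivy - Corby - Spruce: 13+7+4+14+5 = 43
Spruce - North - Ivy - Corby - Juniper - Spruce: 13+3+14+10+6 = 46
Spruce - North - Ivy - Juniper - Corby - Spruce: 13+3+4+10+5 = 35
Spruce - Corby - North - Juniper - Ivy - Spruce: 5+17+7+4+10 = 43
Spruce - Corby - North - Ivy - Juniper - Spruce: 5+17+3+4+6 = 35
Spruce - Corby - Juniper - North - Ivy - Spruce: 5+10+7+3+10 = 35
Spruce - Corby - Ivy - North - Juniper - Spruce: 5+14+3+7+6 = 35
Spruce - Juniper - North - Corby - Ivy - Spruce: 6+7+17+14+10 = 54
Spruce - Juniper - Corby - North - Ivy - Spruce: 6+10+17+3+10 = 46
The minimum is 35.
One optimal route: Spruce → North → Ivy → Juniper → Corby → Spruce (or its reverse).

Minimum total distance: 35 m.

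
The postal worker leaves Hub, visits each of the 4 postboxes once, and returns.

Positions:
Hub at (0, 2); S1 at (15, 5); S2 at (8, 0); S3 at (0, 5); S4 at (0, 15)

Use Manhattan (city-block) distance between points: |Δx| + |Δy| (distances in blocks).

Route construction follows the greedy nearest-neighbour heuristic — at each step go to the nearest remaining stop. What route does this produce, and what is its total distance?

Nearest-neighbour total = 66 blocks; route Hub → S3 → S4 → S2 → S1 → Hub.

From Hub: distances to unvisited — S3=3, S2=10, S4=13, S1=18. Nearest is S3 (3).
From S3: distances to unvisited — S4=10, S2=13, S1=15. Nearest is S4 (10).
From S4: distances to unvisited — S2=23, S1=25. Nearest is S2 (23).
From S2: distances to unvisited — S1=12. Nearest is S1 (12).
Return S1→Hub: 18.
Total = 3 + 10 + 23 + 12 + 18 = 66.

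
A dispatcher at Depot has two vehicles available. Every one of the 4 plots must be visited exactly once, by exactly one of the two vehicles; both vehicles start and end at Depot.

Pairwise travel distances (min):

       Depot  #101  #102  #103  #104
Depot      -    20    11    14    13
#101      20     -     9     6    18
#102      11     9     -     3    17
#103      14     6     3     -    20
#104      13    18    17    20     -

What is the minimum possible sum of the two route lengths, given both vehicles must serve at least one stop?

66 min — the smallest possible combined total.

Check every non-empty split of the stops between the two vehicles; for each half take its own optimal tour:
  {#101} + {#102, #103, #104}: 40 + 47 = 87
  {#102} + {#101, #103, #104}: 22 + 51 = 73
  {#101, #102} + {#103, #104}: 40 + 47 = 87
  {#103} + {#101, #102, #104}: 28 + 51 = 79
  {#101, #103} + {#102, #104}: 40 + 41 = 81
  {#102, #103} + {#101, #104}: 28 + 51 = 79
  … (7 splits in total)
  {#101, #102, #103} + {#104}: 40 + 26 = 66  ← best
Best: vehicle 1 Depot → #101 → #103 → #102 → Depot = 40; vehicle 2 Depot → #104 → Depot = 26; combined 66.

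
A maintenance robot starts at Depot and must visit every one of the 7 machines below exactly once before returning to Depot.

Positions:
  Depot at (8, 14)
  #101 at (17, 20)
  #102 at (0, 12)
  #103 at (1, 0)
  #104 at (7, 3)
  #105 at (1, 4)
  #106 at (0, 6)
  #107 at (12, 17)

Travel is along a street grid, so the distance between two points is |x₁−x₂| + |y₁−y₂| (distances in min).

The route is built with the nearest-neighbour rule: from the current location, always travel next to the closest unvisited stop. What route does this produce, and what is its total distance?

From Depot: distances to unvisited — #107=7, #102=10, #104=12, #101=15, #106=16, #105=17, #103=21. Nearest is #107 (7).
From #107: distances to unvisited — #101=8, #102=17, #104=19, #106=23, #105=24, #103=28. Nearest is #101 (8).
From #101: distances to unvisited — #102=25, #104=27, #106=31, #105=32, #103=36. Nearest is #102 (25).
From #102: distances to unvisited — #106=6, #105=9, #103=13, #104=16. Nearest is #106 (6).
From #106: distances to unvisited — #105=3, #103=7, #104=10. Nearest is #105 (3).
From #105: distances to unvisited — #103=4, #104=7. Nearest is #103 (4).
From #103: distances to unvisited — #104=9. Nearest is #104 (9).
Return #104→Depot: 12.
Total = 7 + 8 + 25 + 6 + 3 + 4 + 9 + 12 = 74.

74 min along Depot → #107 → #101 → #102 → #106 → #105 → #103 → #104 → Depot.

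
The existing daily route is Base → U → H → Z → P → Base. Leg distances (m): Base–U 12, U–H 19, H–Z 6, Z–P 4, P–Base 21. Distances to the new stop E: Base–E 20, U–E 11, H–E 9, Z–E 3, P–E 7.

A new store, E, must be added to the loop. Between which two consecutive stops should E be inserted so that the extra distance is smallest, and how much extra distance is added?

+1 m — insert E between U and H.

Insertion cost between consecutive stops i–j is d(i,E) + d(E,j) − d(i,j):
  between Base and U: 20 + 11 − 12 = 19
  between U and H: 11 + 9 − 19 = 1
  between H and Z: 9 + 3 − 6 = 6
  between Z and P: 3 + 7 − 4 = 6
  between P and Base: 7 + 20 − 21 = 6
Cheapest insertion is between U and H, adding 1.
New total = 62 + 1 = 63.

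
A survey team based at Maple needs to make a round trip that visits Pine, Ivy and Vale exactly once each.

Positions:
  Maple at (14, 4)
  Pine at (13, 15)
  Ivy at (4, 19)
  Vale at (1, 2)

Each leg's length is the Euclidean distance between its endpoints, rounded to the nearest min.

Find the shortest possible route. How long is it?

Maple - Pine - Ivy - Vale - Maple: 11+10+17+13 = 51
Maple - Pine - Vale - Ivy - Maple: 11+18+17+18 = 64
Maple - Ivy - Pine - Vale - Maple: 18+10+18+13 = 59
The minimum is 51.
One optimal route: Maple → Pine → Ivy → Vale → Maple (or its reverse).

51 min — the shortest possible round trip.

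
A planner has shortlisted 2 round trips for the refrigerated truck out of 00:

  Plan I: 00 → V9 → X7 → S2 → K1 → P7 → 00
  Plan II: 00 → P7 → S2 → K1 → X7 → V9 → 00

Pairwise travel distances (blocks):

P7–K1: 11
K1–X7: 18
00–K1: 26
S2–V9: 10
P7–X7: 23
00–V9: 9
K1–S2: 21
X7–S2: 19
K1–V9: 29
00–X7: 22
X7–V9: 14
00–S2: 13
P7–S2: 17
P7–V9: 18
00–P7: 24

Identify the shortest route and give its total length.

Shortest is Plan I, total 98 blocks.

Plan I: 9 + 14 + 19 + 21 + 11 + 24 = 98
Plan II: 24 + 17 + 21 + 18 + 14 + 9 = 103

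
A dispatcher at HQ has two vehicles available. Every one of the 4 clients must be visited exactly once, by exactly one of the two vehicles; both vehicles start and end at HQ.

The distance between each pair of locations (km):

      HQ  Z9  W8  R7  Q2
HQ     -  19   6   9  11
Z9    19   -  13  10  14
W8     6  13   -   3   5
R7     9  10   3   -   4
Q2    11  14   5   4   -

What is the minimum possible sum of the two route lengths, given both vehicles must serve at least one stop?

Minimum combined distance: 56 km.

Try each way of splitting the stops between the two vehicles (each non-empty) and, for each split, find the best tour for each vehicle:
  {Z9} + {W8, R7, Q2}: 38 + 24 = 62
  {W8} + {Z9, R7, Q2}: 12 + 44 = 56
  {Z9, W8} + {R7, Q2}: 38 + 24 = 62
  {R7} + {Z9, W8, Q2}: 18 + 44 = 62
  {Z9, R7} + {W8, Q2}: 38 + 22 = 60
  {W8, R7} + {Z9, Q2}: 18 + 44 = 62
  … (7 splits in total)
Best: vehicle 1 HQ → W8 → HQ = 12; vehicle 2 HQ → Z9 → R7 → Q2 → HQ = 44; combined 56.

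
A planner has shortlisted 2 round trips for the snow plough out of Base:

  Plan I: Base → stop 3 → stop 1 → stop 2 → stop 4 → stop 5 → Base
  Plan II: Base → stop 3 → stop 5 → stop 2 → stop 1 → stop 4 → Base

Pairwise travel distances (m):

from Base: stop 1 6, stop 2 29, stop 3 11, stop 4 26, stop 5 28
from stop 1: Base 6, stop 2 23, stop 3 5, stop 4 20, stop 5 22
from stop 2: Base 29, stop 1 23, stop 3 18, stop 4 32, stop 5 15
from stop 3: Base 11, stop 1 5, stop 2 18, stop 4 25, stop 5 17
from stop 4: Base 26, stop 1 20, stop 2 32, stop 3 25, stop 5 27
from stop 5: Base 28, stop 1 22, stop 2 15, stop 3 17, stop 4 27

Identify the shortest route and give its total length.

112 m — Plan II is the shortest.

Plan I: 11 + 5 + 23 + 32 + 27 + 28 = 126
Plan II: 11 + 17 + 15 + 23 + 20 + 26 = 112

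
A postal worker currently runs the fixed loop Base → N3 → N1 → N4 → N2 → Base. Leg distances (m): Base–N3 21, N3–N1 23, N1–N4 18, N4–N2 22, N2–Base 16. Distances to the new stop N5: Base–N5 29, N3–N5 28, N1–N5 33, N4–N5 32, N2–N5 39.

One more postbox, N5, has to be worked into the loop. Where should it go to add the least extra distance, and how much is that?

Adding 36 m by placing N5 on the Base–N3 leg.

Insertion cost between consecutive stops i–j is d(i,N5) + d(N5,j) − d(i,j):
  between Base and N3: 29 + 28 − 21 = 36
  between N3 and N1: 28 + 33 − 23 = 38
  between N1 and N4: 33 + 32 − 18 = 47
  between N4 and N2: 32 + 39 − 22 = 49
  between N2 and Base: 39 + 29 − 16 = 52
Cheapest insertion is between Base and N3, adding 36.
New total = 100 + 36 = 136.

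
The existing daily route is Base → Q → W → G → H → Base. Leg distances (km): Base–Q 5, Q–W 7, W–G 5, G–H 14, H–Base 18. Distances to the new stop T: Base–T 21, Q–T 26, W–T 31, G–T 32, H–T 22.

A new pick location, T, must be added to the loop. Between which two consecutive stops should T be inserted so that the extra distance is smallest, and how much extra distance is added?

+25 km — insert T between H and Base.

Insertion cost between consecutive stops i–j is d(i,T) + d(T,j) − d(i,j):
  between Base and Q: 21 + 26 − 5 = 42
  between Q and W: 26 + 31 − 7 = 50
  between W and G: 31 + 32 − 5 = 58
  between G and H: 32 + 22 − 14 = 40
  between H and Base: 22 + 21 − 18 = 25
Cheapest insertion is between H and Base, adding 25.
New total = 49 + 25 = 74.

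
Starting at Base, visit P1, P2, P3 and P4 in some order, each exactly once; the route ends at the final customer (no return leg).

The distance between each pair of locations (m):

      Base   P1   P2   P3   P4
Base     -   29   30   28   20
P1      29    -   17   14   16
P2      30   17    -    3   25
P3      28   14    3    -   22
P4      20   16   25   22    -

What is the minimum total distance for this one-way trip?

There are 4! = 24 possible orderings.
Base → P1 → P2 → P3 → P4: 29+17+3+22 = 71
Base → P1 → P2 → P4 → P3: 29+17+25+22 = 93
Base → P1 → P3 → P2 → P4: 29+14+3+25 = 71
Base → P1 → P3 → P4 → P2: 29+14+22+25 = 90
Base → P1 → P4 → P2 → P3: 29+16+25+3 = 73
Base → P1 → P4 → P3 → P2: 29+16+22+3 = 70
Base → P2 → P1 → P3 → P4: 30+17+14+22 = 83
Base → P2 → P1 → P4 → P3: 30+17+16+22 = 85
Base → P2 → P3 → P1 → P4: 30+3+14+16 = 63
Base → P2 → P3 → P4 → P1: 30+3+22+16 = 71
Base → P2 → P4 → P1 → P3: 30+25+16+14 = 85
Base → P2 → P4 → P3 → P1: 30+25+22+14 = 91
Base → P3 → P1 → P2 → P4: 28+14+17+25 = 84
Base → P3 → P1 → P4 → P2: 28+14+16+25 = 83
… (10 more)
Base → P4 → P1 → P3 → P2: 20+16+14+3 = 53  ← best
The minimum is 53.
One shortest path: Base → P4 → P1 → P3 → P2.

Minimum one-way distance = 53 m.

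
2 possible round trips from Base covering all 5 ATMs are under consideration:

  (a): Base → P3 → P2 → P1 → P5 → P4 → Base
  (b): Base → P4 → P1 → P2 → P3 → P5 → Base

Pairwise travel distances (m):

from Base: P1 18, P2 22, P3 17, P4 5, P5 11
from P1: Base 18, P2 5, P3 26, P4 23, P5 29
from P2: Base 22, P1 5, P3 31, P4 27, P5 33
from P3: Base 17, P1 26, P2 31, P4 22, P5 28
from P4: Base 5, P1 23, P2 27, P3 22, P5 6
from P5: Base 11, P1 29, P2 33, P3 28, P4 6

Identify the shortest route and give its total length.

Shortest is (a), total 93 m.

(a): 17 + 31 + 5 + 29 + 6 + 5 = 93
(b): 5 + 23 + 5 + 31 + 28 + 11 = 103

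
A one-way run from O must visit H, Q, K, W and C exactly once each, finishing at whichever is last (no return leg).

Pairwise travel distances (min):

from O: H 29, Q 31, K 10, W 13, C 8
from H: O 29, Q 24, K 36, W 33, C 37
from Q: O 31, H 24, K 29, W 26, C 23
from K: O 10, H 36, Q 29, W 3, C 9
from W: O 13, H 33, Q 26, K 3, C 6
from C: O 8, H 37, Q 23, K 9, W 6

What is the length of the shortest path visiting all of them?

Shortest open route: 66 min.

There are 5! = 120 possible orderings.
O→H→Q→K→W→C: 29+24+29+3+6 = 91
O→H→Q→K→C→W: 29+24+29+9+6 = 97
O→H→Q→W→K→C: 29+24+26+3+9 = 91
O→H→Q→W→C→K: 29+24+26+6+9 = 94
O→H→Q→C→K→W: 29+24+23+9+3 = 88
O→H→Q→C→W→K: 29+24+23+6+3 = 85
O→H→K→Q→W→C: 29+36+29+26+6 = 126
O→H→K→Q→C→W: 29+36+29+23+6 = 123
O→H→K→W→Q→C: 29+36+3+26+23 = 117
O→H→K→W→C→Q: 29+36+3+6+23 = 97
O→H→K→C→Q→W: 29+36+9+23+26 = 123
O→H→K→C→W→Q: 29+36+9+6+26 = 106
O→H→W→Q→K→C: 29+33+26+29+9 = 126
O→H→W→Q→C→K: 29+33+26+23+9 = 120
… (106 more)
O→K→W→C→Q→H: 10+3+6+23+24 = 66  ← best
The minimum is 66.
One shortest path: O → K → W → C → Q → H.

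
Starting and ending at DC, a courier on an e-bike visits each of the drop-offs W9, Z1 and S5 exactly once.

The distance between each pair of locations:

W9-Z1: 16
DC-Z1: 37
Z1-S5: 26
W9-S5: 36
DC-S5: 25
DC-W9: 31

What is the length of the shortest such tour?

Shortest round trip = 98.

There are 3 distinct closed tours to check (reversals are equivalent).
DC - W9 - Z1 - S5 - DC: 31+16+26+25 = 98
DC - W9 - S5 - Z1 - DC: 31+36+26+37 = 130
DC - Z1 - W9 - S5 - DC: 37+16+36+25 = 114
The minimum is 98.
One optimal route: DC → W9 → Z1 → S5 → DC (or its reverse).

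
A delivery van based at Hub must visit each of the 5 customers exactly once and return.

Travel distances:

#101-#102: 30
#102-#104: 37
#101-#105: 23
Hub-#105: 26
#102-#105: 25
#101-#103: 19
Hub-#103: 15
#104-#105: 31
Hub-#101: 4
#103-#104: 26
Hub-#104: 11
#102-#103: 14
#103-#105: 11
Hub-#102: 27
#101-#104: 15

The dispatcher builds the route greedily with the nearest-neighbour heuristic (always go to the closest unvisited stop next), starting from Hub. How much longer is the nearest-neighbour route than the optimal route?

Hub: #101=4, #104=11, #103=15, #105=26, #102=27 ⇒ #101
#101: #104=15, #103=19, #105=23, #102=30 ⇒ #104
#104: #103=26, #105=31, #102=37 ⇒ #103
#103: #105=11, #102=14 ⇒ #105
#105: #102=25 ⇒ #102
NN route Hub → #101 → #104 → #103 → #105 → #102 → Hub costs 108.
Optimal: Hub → #101 → #105 → #103 → #102 → #104 → Hub costs 100 (by enumerating all 60 distinct tours).
Excess = 108 − 100 = 8.

Excess over optimum: 8.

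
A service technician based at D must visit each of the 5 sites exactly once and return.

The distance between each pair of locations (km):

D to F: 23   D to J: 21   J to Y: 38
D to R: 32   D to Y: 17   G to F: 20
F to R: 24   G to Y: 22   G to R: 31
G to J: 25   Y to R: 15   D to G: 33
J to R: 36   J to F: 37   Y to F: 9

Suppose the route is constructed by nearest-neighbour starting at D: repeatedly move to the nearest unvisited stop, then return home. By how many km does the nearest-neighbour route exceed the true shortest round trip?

The nearest-neighbour route is 17 km longer than optimal.

From D: Y=17, J=21, F=23, R=32, G=33 → choose Y (17).
From Y: F=9, R=15, G=22, J=38 → choose F (9).
From F: G=20, R=24, J=37 → choose G (20).
From G: J=25, R=31 → choose J (25).
From J: R=36 → choose R (36).
NN route D → Y → F → G → J → R → D costs 139.
Optimal: D → J → G → F → Y → R → D costs 122 (by enumerating all 60 distinct tours).
Excess = 139 − 122 = 17.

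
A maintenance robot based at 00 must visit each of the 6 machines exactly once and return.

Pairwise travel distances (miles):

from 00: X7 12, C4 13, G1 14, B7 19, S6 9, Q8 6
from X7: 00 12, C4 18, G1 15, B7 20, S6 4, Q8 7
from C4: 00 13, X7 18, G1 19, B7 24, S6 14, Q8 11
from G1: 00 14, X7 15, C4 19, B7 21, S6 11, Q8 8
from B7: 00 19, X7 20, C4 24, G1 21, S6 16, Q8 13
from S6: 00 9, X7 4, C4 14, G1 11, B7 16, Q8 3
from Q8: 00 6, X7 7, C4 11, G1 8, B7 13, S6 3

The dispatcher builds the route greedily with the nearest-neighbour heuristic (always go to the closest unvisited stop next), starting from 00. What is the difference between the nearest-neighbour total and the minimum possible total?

From 00: Q8=6, S6=9, X7=12, C4=13, G1=14, B7=19 → choose Q8 (6).
From Q8: S6=3, X7=7, G1=8, C4=11, B7=13 → choose S6 (3).
From S6: X7=4, G1=11, C4=14, B7=16 → choose X7 (4).
From X7: G1=15, C4=18, B7=20 → choose G1 (15).
From G1: C4=19, B7=21 → choose C4 (19).
From C4: B7=24 → choose B7 (24).
NN route 00 → Q8 → S6 → X7 → G1 → C4 → B7 → 00 costs 90.
Optimal: 00 → X7 → S6 → G1 → B7 → Q8 → C4 → 00 costs 85 (by enumerating all 360 distinct tours).
Excess = 90 − 85 = 5.

The nearest-neighbour route is 5 miles longer than optimal.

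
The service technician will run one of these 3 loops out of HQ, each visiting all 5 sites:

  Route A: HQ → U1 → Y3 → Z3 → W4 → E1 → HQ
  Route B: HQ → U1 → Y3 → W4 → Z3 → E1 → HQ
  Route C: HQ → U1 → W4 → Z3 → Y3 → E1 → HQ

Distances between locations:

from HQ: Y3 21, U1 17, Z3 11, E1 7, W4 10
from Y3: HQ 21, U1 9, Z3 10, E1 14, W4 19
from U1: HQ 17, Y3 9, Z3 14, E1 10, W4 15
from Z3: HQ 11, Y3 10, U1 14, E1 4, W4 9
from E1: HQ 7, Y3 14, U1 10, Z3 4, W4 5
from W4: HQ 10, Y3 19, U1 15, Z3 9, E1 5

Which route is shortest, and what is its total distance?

57 — Route A is the shortest.

Route A: 17 + 9 + 10 + 9 + 5 + 7 = 57
Route B: 17 + 9 + 19 + 9 + 4 + 7 = 65
Route C: 17 + 15 + 9 + 10 + 14 + 7 = 72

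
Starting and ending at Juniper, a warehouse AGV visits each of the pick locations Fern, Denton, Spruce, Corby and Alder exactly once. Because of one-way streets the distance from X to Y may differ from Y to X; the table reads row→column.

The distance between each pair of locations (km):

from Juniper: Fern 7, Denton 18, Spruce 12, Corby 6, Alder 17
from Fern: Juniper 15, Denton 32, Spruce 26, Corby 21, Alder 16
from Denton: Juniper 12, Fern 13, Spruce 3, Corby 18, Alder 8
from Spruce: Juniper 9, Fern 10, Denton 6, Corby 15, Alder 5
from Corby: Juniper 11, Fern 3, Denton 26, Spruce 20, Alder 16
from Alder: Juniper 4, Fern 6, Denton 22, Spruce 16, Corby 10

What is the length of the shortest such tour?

53 km — the shortest possible round trip.

Juniper → Fern → Denton → Spruce → Corby → Alder → Juniper: 7+32+3+15+16+4 = 77
Juniper → Fern → Denton → Spruce → Alder → Corby → Juniper: 7+32+3+5+10+11 = 68
Juniper → Fern → Denton → Corby → Spruce → Alder → Juniper: 7+32+18+20+5+4 = 86
Juniper → Fern → Denton → Corby → Alder → Spruce → Juniper: 7+32+18+16+16+9 = 98
Juniper → Fern → Denton → Alder → Spruce → Corby → Juniper: 7+32+8+16+15+11 = 89
Juniper → Fern → Denton → Alder → Corby → Spruce → Juniper: 7+32+8+10+20+9 = 86
Juniper → Fern → Spruce → Denton → Corby → Alder → Juniper: 7+26+6+18+16+4 = 77
Juniper → Fern → Spruce → Denton → Alder → Corby → Juniper: 7+26+6+8+10+11 = 68
Juniper → Fern → Spruce → Corby → Denton → Alder → Juniper: 7+26+15+26+8+4 = 86
Juniper → Fern → Spruce → Corby → Alder → Denton → Juniper: 7+26+15+16+22+12 = 98
Juniper → Fern → Spruce → Alder → Denton → Corby → Juniper: 7+26+5+22+18+11 = 89
Juniper → Fern → Spruce → Alder → Corby → Denton → Juniper: 7+26+5+10+26+12 = 86
Juniper → Fern → Corby → Denton → Spruce → Alder → Juniper: 7+21+26+3+5+4 = 66
Juniper → Fern → Corby → Denton → Alder → Spruce → Juniper: 7+21+26+8+16+9 = 87
… (106 more)
Juniper → Corby → Fern → Denton → Spruce → Alder → Juniper: 6+3+32+3+5+4 = 53  ← best
The minimum is 53.
One optimal route: Juniper → Corby → Fern → Denton → Spruce → Alder → Juniper.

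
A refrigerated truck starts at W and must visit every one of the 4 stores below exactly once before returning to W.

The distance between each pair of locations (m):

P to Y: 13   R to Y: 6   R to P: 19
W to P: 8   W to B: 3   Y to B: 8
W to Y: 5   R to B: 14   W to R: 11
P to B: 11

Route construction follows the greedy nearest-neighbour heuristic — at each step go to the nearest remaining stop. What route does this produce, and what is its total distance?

44 m along W → B → Y → R → P → W.

W → [B:3 / Y:5 / P:8 / R:11] → B (3)
B → [Y:8 / P:11 / R:14] → Y (8)
Y → [R:6 / P:13] → R (6)
R → [P:19] → P (19)
Return P→W: 8.
Total = 3 + 8 + 6 + 19 + 8 = 44.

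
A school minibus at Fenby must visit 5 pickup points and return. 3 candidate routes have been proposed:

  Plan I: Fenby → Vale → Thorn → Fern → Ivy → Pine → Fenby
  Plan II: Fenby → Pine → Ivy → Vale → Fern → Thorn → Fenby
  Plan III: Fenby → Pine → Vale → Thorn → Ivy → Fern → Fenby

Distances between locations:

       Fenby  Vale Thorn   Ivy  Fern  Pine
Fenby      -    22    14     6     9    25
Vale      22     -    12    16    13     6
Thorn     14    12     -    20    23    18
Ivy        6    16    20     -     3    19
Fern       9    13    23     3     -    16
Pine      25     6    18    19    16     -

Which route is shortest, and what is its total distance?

Plan I: 22 + 12 + 23 + 3 + 19 + 25 = 104
Plan II: 25 + 19 + 16 + 13 + 23 + 14 = 110
Plan III: 25 + 6 + 12 + 20 + 3 + 9 = 75

Shortest is Plan III, total 75.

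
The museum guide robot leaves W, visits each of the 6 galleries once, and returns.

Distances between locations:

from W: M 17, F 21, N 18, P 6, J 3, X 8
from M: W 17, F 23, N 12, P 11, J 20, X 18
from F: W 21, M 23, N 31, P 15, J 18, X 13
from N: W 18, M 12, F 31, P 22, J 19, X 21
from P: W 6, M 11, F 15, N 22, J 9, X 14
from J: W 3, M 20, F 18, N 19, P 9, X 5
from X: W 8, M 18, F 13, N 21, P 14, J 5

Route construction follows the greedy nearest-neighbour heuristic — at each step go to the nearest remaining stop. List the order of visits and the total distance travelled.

W → [J:3 / P:6 / X:8 / M:17 / N:18 / F:21] → J (3)
J → [X:5 / P:9 / F:18 / N:19 / M:20] → X (5)
X → [F:13 / P:14 / M:18 / N:21] → F (13)
F → [P:15 / M:23 / N:31] → P (15)
P → [M:11 / N:22] → M (11)
M → [N:12] → N (12)
Return N→W: 18.
Total = 3 + 5 + 13 + 15 + 11 + 12 + 18 = 77.

77 along W → J → X → F → P → M → N → W.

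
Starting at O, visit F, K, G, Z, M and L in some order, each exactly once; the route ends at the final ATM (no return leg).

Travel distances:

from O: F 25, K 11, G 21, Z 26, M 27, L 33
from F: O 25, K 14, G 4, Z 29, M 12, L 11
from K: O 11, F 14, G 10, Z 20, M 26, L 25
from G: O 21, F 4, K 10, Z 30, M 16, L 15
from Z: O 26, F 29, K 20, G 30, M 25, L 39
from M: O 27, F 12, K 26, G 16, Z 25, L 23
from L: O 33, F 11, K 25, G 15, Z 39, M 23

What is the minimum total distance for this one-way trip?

84 — the minimum one-way total.

There are 6! = 720 possible orderings.
O → F → K → G → Z → M → L: 25+14+10+30+25+23 = 127
O → F → K → G → Z → L → M: 25+14+10+30+39+23 = 141
O → F → K → G → M → Z → L: 25+14+10+16+25+39 = 129
O → F → K → G → M → L → Z: 25+14+10+16+23+39 = 127
O → F → K → G → L → Z → M: 25+14+10+15+39+25 = 128
O → F → K → G → L → M → Z: 25+14+10+15+23+25 = 112
O → F → K → Z → G → M → L: 25+14+20+30+16+23 = 128
O → F → K → Z → G → L → M: 25+14+20+30+15+23 = 127
… (712 more)
O → K → G → F → L → M → Z: 11+10+4+11+23+25 = 84  ← best
The minimum is 84.
One shortest path: O → K → G → F → L → M → Z.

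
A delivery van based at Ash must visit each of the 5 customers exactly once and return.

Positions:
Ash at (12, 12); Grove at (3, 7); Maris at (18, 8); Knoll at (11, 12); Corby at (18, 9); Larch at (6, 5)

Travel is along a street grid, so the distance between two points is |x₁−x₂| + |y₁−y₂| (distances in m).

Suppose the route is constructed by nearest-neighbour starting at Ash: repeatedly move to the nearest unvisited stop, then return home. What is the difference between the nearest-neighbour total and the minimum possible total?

2 m longer than the optimal tour.

From Ash: Knoll=1, Corby=9, Maris=10, Larch=13, Grove=14 → choose Knoll (1).
From Knoll: Corby=10, Maris=11, Larch=12, Grove=13 → choose Corby (10).
From Corby: Maris=1, Larch=16, Grove=17 → choose Maris (1).
From Maris: Larch=15, Grove=16 → choose Larch (15).
From Larch: Grove=5 → choose Grove (5).
NN route Ash → Knoll → Corby → Maris → Larch → Grove → Ash costs 46.
Optimal: Ash → Knoll → Grove → Larch → Maris → Corby → Ash costs 44 (by enumerating all 60 distinct tours).
Excess = 46 − 44 = 2.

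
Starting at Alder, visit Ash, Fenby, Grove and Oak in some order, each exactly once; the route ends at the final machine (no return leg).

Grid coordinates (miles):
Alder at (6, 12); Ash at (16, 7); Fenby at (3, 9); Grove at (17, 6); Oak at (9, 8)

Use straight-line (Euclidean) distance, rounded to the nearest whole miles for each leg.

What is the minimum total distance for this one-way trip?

Shortest open route: 18 miles.

There are 4! = 24 possible orderings.
Alder - Ash - Fenby - Grove - Oak: 11+13+14+8 = 46
Alder - Ash - Fenby - Oak - Grove: 11+13+6+8 = 38
Alder - Ash - Grove - Fenby - Oak: 11+1+14+6 = 32
Alder - Ash - Grove - Oak - Fenby: 11+1+8+6 = 26
Alder - Ash - Oak - Fenby - Grove: 11+7+6+14 = 38
Alder - Ash - Oak - Grove - Fenby: 11+7+8+14 = 40
Alder - Fenby - Ash - Grove - Oak: 4+13+1+8 = 26
Alder - Fenby - Ash - Oak - Grove: 4+13+7+8 = 32
Alder - Fenby - Grove - Ash - Oak: 4+14+1+7 = 26
Alder - Fenby - Grove - Oak - Ash: 4+14+8+7 = 33
Alder - Fenby - Oak - Ash - Grove: 4+6+7+1 = 18
Alder - Fenby - Oak - Grove - Ash: 4+6+8+1 = 19
Alder - Grove - Ash - Fenby - Oak: 13+1+13+6 = 33
Alder - Grove - Ash - Oak - Fenby: 13+1+7+6 = 27
… (10 more)
The minimum is 18.
One shortest path: Alder → Fenby → Oak → Ash → Grove.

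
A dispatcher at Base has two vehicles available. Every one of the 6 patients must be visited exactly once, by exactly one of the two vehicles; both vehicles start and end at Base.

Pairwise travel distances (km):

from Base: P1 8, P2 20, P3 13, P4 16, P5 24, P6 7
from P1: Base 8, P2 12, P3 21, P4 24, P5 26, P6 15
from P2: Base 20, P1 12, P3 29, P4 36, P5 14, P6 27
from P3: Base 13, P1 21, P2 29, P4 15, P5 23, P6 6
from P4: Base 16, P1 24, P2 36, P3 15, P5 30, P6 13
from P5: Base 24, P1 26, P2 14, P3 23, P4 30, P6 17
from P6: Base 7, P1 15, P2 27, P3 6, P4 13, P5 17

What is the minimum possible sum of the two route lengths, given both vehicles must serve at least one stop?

Minimum combined distance: 102 km.

There are 2^5 − 1 = 31 ways to divide the 6 stops into two non-empty groups. For each, the best each vehicle can do is its own shortest tour through its group:
  {P1} + {P2, P3, P4, P5, P6}: 16 + 88 = 104
  {P2} + {P1, P3, P4, P5, P6}: 40 + 88 = 128
  {P1, P2} + {P3, P4, P5, P6}: 40 + 78 = 118
  {P3} + {P1, P2, P4, P5, P6}: 26 + 80 = 106
  {P1, P3} + {P2, P4, P5, P6}: 42 + 80 = 122
  {P2, P3} + {P1, P4, P5, P6}: 62 + 80 = 142
  … (31 splits in total)
  {P4} + {P1, P2, P3, P5, P6}: 32 + 70 = 102  ← best
Best: vehicle 1 Base → P4 → Base = 32; vehicle 2 Base → P1 → P2 → P5 → P3 → P6 → Base = 70; combined 102.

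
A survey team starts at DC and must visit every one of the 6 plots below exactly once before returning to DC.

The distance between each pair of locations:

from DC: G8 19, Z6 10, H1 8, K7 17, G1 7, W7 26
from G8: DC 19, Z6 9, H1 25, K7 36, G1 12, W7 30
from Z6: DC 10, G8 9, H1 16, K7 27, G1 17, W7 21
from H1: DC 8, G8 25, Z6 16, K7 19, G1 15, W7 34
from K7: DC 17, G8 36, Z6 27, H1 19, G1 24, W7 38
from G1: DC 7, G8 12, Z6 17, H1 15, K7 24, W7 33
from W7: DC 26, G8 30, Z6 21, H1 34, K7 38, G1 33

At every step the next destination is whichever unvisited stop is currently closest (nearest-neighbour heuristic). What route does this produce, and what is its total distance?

127 along DC → G1 → G8 → Z6 → H1 → K7 → W7 → DC.

DC → [G1:7 / H1:8 / Z6:10 / K7:17 / G8:19 / W7:26] → G1 (7)
G1 → [G8:12 / H1:15 / Z6:17 / K7:24 / W7:33] → G8 (12)
G8 → [Z6:9 / H1:25 / W7:30 / K7:36] → Z6 (9)
Z6 → [H1:16 / W7:21 / K7:27] → H1 (16)
H1 → [K7:19 / W7:34] → K7 (19)
K7 → [W7:38] → W7 (38)
Return W7→DC: 26.
Total = 7 + 12 + 9 + 16 + 19 + 38 + 26 = 127.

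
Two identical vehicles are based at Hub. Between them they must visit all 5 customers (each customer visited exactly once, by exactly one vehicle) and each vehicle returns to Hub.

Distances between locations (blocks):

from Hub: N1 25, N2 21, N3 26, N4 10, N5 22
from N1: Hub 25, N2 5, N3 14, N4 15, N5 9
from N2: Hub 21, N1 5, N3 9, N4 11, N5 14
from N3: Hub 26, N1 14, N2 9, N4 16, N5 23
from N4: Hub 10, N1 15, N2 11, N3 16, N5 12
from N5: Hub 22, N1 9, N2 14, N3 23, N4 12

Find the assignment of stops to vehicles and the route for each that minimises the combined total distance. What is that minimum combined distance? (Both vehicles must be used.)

Try each way of splitting the stops between the two vehicles (each non-empty) and, for each split, find the best tour for each vehicle:
  {N1} + {N2, N3, N4, N5}: 50 + 71 = 121
  {N2} + {N1, N3, N4, N5}: 42 + 71 = 113
  {N1, N2} + {N3, N4, N5}: 51 + 71 = 122
  {N3} + {N1, N2, N4, N5}: 52 + 57 = 109
  {N1, N3} + {N2, N4, N5}: 65 + 57 = 122
  {N2, N3} + {N1, N4, N5}: 56 + 56 = 112
  … (15 splits in total)
  {N4} + {N1, N2, N3, N5}: 20 + 71 = 91  ← best
Best: vehicle 1 Hub → N4 → Hub = 20; vehicle 2 Hub → N3 → N2 → N1 → N5 → Hub = 71; combined 91.

91 blocks — the smallest possible combined total.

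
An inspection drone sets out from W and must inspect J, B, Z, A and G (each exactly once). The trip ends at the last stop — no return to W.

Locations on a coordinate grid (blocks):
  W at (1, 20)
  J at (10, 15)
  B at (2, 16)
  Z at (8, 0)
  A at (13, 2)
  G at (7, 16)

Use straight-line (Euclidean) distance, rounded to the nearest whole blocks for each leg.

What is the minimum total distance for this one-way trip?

Minimum one-way distance = 30 blocks.

There are 5! = 120 possible orderings.
W→J→B→Z→A→G: 10+8+17+5+15 = 55
W→J→B→Z→G→A: 10+8+17+16+15 = 66
W→J→B→A→Z→G: 10+8+18+5+16 = 57
W→J→B→A→G→Z: 10+8+18+15+16 = 67
W→J→B→G→Z→A: 10+8+5+16+5 = 44
W→J→B→G→A→Z: 10+8+5+15+5 = 43
W→J→Z→B→A→G: 10+15+17+18+15 = 75
W→J→Z→B→G→A: 10+15+17+5+15 = 62
W→J→Z→A→B→G: 10+15+5+18+5 = 53
W→J→Z→A→G→B: 10+15+5+15+5 = 50
W→J→Z→G→B→A: 10+15+16+5+18 = 64
W→J→Z→G→A→B: 10+15+16+15+18 = 74
W→J→A→B→Z→G: 10+13+18+17+16 = 74
W→J→A→B→G→Z: 10+13+18+5+16 = 62
… (106 more)
W→B→G→J→A→Z: 4+5+3+13+5 = 30  ← best
The minimum is 30.
One shortest path: W → B → G → J → A → Z.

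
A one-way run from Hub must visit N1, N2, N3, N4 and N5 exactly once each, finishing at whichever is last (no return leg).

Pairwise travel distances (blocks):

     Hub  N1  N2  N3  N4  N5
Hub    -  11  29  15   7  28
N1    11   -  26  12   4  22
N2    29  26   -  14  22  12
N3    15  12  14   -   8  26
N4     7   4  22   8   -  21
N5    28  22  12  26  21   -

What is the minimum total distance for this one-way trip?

There are 5! = 120 possible orderings.
Hub→N1→N2→N3→N4→N5: 11+26+14+8+21 = 80
Hub→N1→N2→N3→N5→N4: 11+26+14+26+21 = 98
Hub→N1→N2→N4→N3→N5: 11+26+22+8+26 = 93
Hub→N1→N2→N4→N5→N3: 11+26+22+21+26 = 106
Hub→N1→N2→N5→N3→N4: 11+26+12+26+8 = 83
Hub→N1→N2→N5→N4→N3: 11+26+12+21+8 = 78
Hub→N1→N3→N2→N4→N5: 11+12+14+22+21 = 80
Hub→N1→N3→N2→N5→N4: 11+12+14+12+21 = 70
Hub→N1→N3→N4→N2→N5: 11+12+8+22+12 = 65
Hub→N1→N3→N4→N5→N2: 11+12+8+21+12 = 64
Hub→N1→N3→N5→N2→N4: 11+12+26+12+22 = 83
Hub→N1→N3→N5→N4→N2: 11+12+26+21+22 = 92
Hub→N1→N4→N2→N3→N5: 11+4+22+14+26 = 77
Hub→N1→N4→N2→N5→N3: 11+4+22+12+26 = 75
… (106 more)
Hub→N1→N4→N3→N2→N5: 11+4+8+14+12 = 49  ← best
The minimum is 49.
One shortest path: Hub → N1 → N4 → N3 → N2 → N5.

Shortest open route: 49 blocks.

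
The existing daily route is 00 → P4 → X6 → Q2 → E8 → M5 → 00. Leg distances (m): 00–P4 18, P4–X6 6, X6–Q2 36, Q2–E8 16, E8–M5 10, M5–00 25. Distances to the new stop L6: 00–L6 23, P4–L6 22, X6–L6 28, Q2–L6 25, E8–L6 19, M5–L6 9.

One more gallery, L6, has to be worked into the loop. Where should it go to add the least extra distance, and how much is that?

Insertion cost between consecutive stops i–j is d(i,L6) + d(L6,j) − d(i,j):
  between 00 and P4: 23 + 22 − 18 = 27
  between P4 and X6: 22 + 28 − 6 = 44
  between X6 and Q2: 28 + 25 − 36 = 17
  between Q2 and E8: 25 + 19 − 16 = 28
  between E8 and M5: 19 + 9 − 10 = 18
  between M5 and 00: 9 + 23 − 25 = 7
Cheapest insertion is between M5 and 00, adding 7.
New total = 111 + 7 = 118.

+7 m — insert L6 between M5 and 00.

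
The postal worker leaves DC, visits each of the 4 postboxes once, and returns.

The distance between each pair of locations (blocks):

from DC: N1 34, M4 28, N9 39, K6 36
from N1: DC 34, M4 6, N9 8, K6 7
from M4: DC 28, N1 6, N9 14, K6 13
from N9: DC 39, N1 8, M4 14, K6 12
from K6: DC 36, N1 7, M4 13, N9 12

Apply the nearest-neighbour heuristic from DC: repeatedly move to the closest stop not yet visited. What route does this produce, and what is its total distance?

92 blocks along DC → M4 → N1 → K6 → N9 → DC.

DC → [M4:28 / N1:34 / K6:36 / N9:39] → M4 (28)
M4 → [N1:6 / K6:13 / N9:14] → N1 (6)
N1 → [K6:7 / N9:8] → K6 (7)
K6 → [N9:12] → N9 (12)
Return N9→DC: 39.
Total = 28 + 6 + 7 + 12 + 39 = 92.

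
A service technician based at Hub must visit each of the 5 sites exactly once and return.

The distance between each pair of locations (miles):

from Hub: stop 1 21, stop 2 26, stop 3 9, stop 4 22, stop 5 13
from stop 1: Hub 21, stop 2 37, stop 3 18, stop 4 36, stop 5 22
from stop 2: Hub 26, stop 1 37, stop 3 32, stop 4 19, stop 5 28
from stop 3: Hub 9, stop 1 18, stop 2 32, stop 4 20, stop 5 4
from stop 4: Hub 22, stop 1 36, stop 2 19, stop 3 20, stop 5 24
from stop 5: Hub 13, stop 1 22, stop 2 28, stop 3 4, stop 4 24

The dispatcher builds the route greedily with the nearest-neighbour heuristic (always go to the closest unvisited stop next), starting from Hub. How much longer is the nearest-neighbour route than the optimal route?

4 miles longer than the optimal tour.

From Hub: stop 3=9, stop 5=13, stop 1=21, stop 4=22, stop 2=26 → choose stop 3 (9).
From stop 3: stop 5=4, stop 1=18, stop 4=20, stop 2=32 → choose stop 5 (4).
From stop 5: stop 1=22, stop 4=24, stop 2=28 → choose stop 1 (22).
From stop 1: stop 4=36, stop 2=37 → choose stop 4 (36).
From stop 4: stop 2=19 → choose stop 2 (19).
NN route Hub → stop 3 → stop 5 → stop 1 → stop 4 → stop 2 → Hub costs 116.
Optimal: Hub → stop 1 → stop 3 → stop 5 → stop 2 → stop 4 → Hub costs 112 (by enumerating all 60 distinct tours).
Excess = 116 − 112 = 4.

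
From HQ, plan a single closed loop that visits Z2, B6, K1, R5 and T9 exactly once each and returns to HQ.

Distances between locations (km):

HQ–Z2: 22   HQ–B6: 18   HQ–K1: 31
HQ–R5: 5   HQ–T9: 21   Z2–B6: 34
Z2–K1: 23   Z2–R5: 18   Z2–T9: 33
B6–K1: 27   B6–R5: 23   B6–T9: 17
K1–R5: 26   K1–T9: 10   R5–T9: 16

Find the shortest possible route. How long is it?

Minimum total distance: 91 km.

There are 60 distinct closed tours to check (reversals are equivalent).
HQ - Z2 - B6 - K1 - R5 - T9 - HQ: 22+34+27+26+16+21 = 146
HQ - Z2 - B6 - K1 - T9 - R5 - HQ: 22+34+27+10+16+5 = 114
HQ - Z2 - B6 - R5 - K1 - T9 - HQ: 22+34+23+26+10+21 = 136
HQ - Z2 - B6 - R5 - T9 - K1 - HQ: 22+34+23+16+10+31 = 136
HQ - Z2 - B6 - T9 - K1 - R5 - HQ: 22+34+17+10+26+5 = 114
HQ - Z2 - B6 - T9 - R5 - K1 - HQ: 22+34+17+16+26+31 = 146
HQ - Z2 - K1 - B6 - R5 - T9 - HQ: 22+23+27+23+16+21 = 132
HQ - Z2 - K1 - B6 - T9 - R5 - HQ: 22+23+27+17+16+5 = 110
HQ - Z2 - K1 - R5 - B6 - T9 - HQ: 22+23+26+23+17+21 = 132
HQ - Z2 - K1 - R5 - T9 - B6 - HQ: 22+23+26+16+17+18 = 122
HQ - Z2 - K1 - T9 - B6 - R5 - HQ: 22+23+10+17+23+5 = 100
HQ - Z2 - K1 - T9 - R5 - B6 - HQ: 22+23+10+16+23+18 = 112
HQ - Z2 - R5 - B6 - K1 - T9 - HQ: 22+18+23+27+10+21 = 121
HQ - Z2 - R5 - B6 - T9 - K1 - HQ: 22+18+23+17+10+31 = 121
… (46 more)
HQ - B6 - T9 - K1 - Z2 - R5 - HQ: 18+17+10+23+18+5 = 91  ← best
The minimum is 91.
One optimal route: HQ → B6 → T9 → K1 → Z2 → R5 → HQ (or its reverse).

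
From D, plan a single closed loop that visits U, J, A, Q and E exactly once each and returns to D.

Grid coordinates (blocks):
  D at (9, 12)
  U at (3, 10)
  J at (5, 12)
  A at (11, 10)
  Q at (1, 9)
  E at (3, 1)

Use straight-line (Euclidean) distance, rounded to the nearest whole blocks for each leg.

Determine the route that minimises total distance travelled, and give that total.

Minimum total distance: 32 blocks.

D-U-J-A-Q-E-D: 6+3+6+10+8+13 = 46
D-U-J-A-E-Q-D: 6+3+6+12+8+9 = 44
D-U-J-Q-A-E-D: 6+3+5+10+12+13 = 49
D-U-J-Q-E-A-D: 6+3+5+8+12+3 = 37
D-U-J-E-A-Q-D: 6+3+11+12+10+9 = 51
D-U-J-E-Q-A-D: 6+3+11+8+10+3 = 41
D-U-A-J-Q-E-D: 6+8+6+5+8+13 = 46
D-U-A-J-E-Q-D: 6+8+6+11+8+9 = 48
D-U-A-Q-J-E-D: 6+8+10+5+11+13 = 53
D-U-A-Q-E-J-D: 6+8+10+8+11+4 = 47
D-U-A-E-J-Q-D: 6+8+12+11+5+9 = 51
D-U-A-E-Q-J-D: 6+8+12+8+5+4 = 43
D-U-Q-J-A-E-D: 6+2+5+6+12+13 = 44
D-U-Q-J-E-A-D: 6+2+5+11+12+3 = 39
… (46 more)
D-J-U-Q-E-A-D: 4+3+2+8+12+3 = 32  ← best
The minimum is 32.
One optimal route: D → J → U → Q → E → A → D (or its reverse).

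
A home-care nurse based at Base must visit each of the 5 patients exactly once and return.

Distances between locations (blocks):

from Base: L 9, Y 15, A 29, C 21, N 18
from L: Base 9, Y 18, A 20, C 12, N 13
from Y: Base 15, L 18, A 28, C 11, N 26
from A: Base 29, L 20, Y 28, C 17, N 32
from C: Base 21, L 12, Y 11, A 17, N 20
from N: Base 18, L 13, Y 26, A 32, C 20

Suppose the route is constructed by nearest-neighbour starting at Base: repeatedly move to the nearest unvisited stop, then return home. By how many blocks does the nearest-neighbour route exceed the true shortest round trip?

The nearest-neighbour route is 25 blocks longer than optimal.

Base: L=9, Y=15, N=18, C=21, A=29 ⇒ L
L: C=12, N=13, Y=18, A=20 ⇒ C
C: Y=11, A=17, N=20 ⇒ Y
Y: N=26, A=28 ⇒ N
N: A=32 ⇒ A
NN route Base → L → C → Y → N → A → Base costs 119.
Optimal: Base → Y → C → A → L → N → Base costs 94 (by enumerating all 60 distinct tours).
Excess = 119 − 94 = 25.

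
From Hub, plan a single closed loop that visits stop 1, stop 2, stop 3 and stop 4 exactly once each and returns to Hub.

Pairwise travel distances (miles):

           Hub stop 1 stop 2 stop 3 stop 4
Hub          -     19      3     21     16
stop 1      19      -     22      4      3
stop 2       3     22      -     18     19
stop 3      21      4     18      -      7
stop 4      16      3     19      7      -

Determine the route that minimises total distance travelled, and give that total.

With 4 stops there are 4!/2 = 12 distinct round trips (a route and its reverse cost the same).
Hub → stop 1 → stop 2 → stop 3 → stop 4 → Hub: 19+22+18+7+16 = 82
Hub → stop 1 → stop 2 → stop 4 → stop 3 → Hub: 19+22+19+7+21 = 88
Hub → stop 1 → stop 3 → stop 2 → stop 4 → Hub: 19+4+18+19+16 = 76
Hub → stop 1 → stop 3 → stop 4 → stop 2 → Hub: 19+4+7+19+3 = 52
Hub → stop 1 → stop 4 → stop 2 → stop 3 → Hub: 19+3+19+18+21 = 80
Hub → stop 1 → stop 4 → stop 3 → stop 2 → Hub: 19+3+7+18+3 = 50
Hub → stop 2 → stop 1 → stop 3 → stop 4 → Hub: 3+22+4+7+16 = 52
Hub → stop 2 → stop 1 → stop 4 → stop 3 → Hub: 3+22+3+7+21 = 56
Hub → stop 2 → stop 3 → stop 1 → stop 4 → Hub: 3+18+4+3+16 = 44
Hub → stop 2 → stop 4 → stop 1 → stop 3 → Hub: 3+19+3+4+21 = 50
Hub → stop 3 → stop 1 → stop 2 → stop 4 → Hub: 21+4+22+19+16 = 82
Hub → stop 3 → stop 2 → stop 1 → stop 4 → Hub: 21+18+22+3+16 = 80
The minimum is 44.
One optimal route: Hub → stop 2 → stop 3 → stop 1 → stop 4 → Hub (or its reverse).

Minimum total distance: 44 miles.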